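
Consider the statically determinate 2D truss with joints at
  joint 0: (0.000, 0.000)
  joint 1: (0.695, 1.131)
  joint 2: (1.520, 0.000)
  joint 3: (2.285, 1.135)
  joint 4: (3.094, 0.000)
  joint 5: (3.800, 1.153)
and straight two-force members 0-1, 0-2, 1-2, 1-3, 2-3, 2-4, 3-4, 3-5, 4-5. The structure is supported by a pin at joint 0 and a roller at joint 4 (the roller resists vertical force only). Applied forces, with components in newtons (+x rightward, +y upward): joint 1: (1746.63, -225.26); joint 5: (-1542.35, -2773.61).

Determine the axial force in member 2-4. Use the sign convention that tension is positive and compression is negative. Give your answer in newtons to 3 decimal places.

N=6 nodes, M=9 members, R=3 reactions → 2N=12, M+R=12
member 0 (0-1): L=1.3275, (cx,cy)=(0.5236,0.8520)
member 1 (0-2): L=1.5200, (cx,cy)=(1.0000,0.0000)
member 2 (1-2): L=1.3999, (cx,cy)=(0.5893,-0.8079)
member 3 (1-3): L=1.5900, (cx,cy)=(1.0000,0.0025)
member 4 (2-3): L=1.3687, (cx,cy)=(0.5589,0.8292)
member 5 (2-4): L=1.5740, (cx,cy)=(1.0000,0.0000)
member 6 (3-4): L=1.3938, (cx,cy)=(0.5804,-0.8143)
member 7 (3-5): L=1.5151, (cx,cy)=(0.9999,0.0119)
member 8 (4-5): L=1.3520, (cx,cy)=(0.5222,0.8528)
solve A·x = −loads:
  F[0-1] = +612.6084 N (tension)
  F[0-2] = -116.4517 N (compression)
  F[1-2] = -927.6020 N (compression)
  F[1-3] = -879.2487 N (compression)
  F[2-3] = +903.7434 N (tension)
  F[2-4] = -1168.2136 N (compression)
  F[3-4] = -915.2875 N (compression)
  F[3-5] = +157.1291 N (tension)
  F[4-5] = -3254.4527 N (compression)
  Rx@0 = -204.2800 N
  Ry@0 = -521.9389 N
  Ry@4 = +3520.8089 N

-1168.214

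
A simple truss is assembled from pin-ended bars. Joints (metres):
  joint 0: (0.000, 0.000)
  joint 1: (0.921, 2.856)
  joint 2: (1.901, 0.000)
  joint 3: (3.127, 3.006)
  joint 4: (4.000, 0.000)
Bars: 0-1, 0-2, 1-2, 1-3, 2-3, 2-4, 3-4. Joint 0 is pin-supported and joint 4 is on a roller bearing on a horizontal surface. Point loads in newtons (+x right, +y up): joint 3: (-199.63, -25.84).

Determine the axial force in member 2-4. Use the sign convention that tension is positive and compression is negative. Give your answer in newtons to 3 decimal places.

N=5 nodes, M=7 members, R=3 reactions → 2N=10, M+R=10
member 0 (0-1): L=3.0008, (cx,cy)=(0.3069,0.9517)
member 1 (0-2): L=1.9010, (cx,cy)=(1.0000,0.0000)
member 2 (1-2): L=3.0195, (cx,cy)=(0.3246,-0.9459)
member 3 (1-3): L=2.2111, (cx,cy)=(0.9977,0.0678)
member 4 (2-3): L=3.2464, (cx,cy)=(0.3776,0.9259)
member 5 (2-4): L=2.0990, (cx,cy)=(1.0000,0.0000)
member 6 (3-4): L=3.1302, (cx,cy)=(0.2789,-0.9603)
solve A·x = −loads:
  F[0-1] = -163.5552 N (compression)
  F[0-2] = -149.4324 N (compression)
  F[1-2] = +157.2921 N (tension)
  F[1-3] = -101.4823 N (compression)
  F[2-3] = -160.6752 N (compression)
  F[2-4] = -37.7027 N (compression)
  F[3-4] = +135.1855 N (tension)
  Rx@0 = +199.6300 N
  Ry@0 = +155.6615 N
  Ry@4 = -129.8215 N

-37.703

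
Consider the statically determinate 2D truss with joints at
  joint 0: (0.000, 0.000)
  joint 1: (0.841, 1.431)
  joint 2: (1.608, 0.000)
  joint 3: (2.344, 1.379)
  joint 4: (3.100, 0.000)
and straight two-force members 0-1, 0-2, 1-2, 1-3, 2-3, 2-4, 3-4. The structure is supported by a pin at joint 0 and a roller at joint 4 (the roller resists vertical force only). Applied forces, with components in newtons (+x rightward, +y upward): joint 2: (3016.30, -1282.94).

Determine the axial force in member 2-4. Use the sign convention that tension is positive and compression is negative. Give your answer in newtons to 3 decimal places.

364.828

N=5 nodes, M=7 members, R=3 reactions → 2N=10, M+R=10
member 0 (0-1): L=1.6598, (cx,cy)=(0.5067,0.8621)
member 1 (0-2): L=1.6080, (cx,cy)=(1.0000,0.0000)
member 2 (1-2): L=1.6236, (cx,cy)=(0.4724,-0.8814)
member 3 (1-3): L=1.5039, (cx,cy)=(0.9994,-0.0346)
member 4 (2-3): L=1.5631, (cx,cy)=(0.4709,0.8822)
member 5 (2-4): L=1.4920, (cx,cy)=(1.0000,0.0000)
member 6 (3-4): L=1.5726, (cx,cy)=(0.4807,-0.8769)
solve A·x = −loads:
  F[0-1] = -716.2060 N (compression)
  F[0-2] = +3379.1857 N (tension)
  F[1-2] = +728.3191 N (tension)
  F[1-3] = -707.3734 N (compression)
  F[2-3] = +726.6000 N (tension)
  F[2-4] = +364.8281 N (tension)
  F[3-4] = -758.9166 N (compression)
  Rx@0 = -3016.3000 N
  Ry@0 = +617.4666 N
  Ry@4 = +665.4734 N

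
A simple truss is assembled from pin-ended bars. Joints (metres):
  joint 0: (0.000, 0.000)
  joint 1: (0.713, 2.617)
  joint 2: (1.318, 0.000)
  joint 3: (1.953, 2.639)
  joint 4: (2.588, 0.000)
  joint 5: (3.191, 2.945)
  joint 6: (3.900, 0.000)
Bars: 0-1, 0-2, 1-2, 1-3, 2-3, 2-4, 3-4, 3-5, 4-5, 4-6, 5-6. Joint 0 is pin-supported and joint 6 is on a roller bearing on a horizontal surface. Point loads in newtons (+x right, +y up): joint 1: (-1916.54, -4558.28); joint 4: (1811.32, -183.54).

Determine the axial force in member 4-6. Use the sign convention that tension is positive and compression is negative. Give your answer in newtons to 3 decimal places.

N=7 nodes, M=11 members, R=3 reactions → 2N=14, M+R=14
member 0 (0-1): L=2.7124, (cx,cy)=(0.2629,0.9648)
member 1 (0-2): L=1.3180, (cx,cy)=(1.0000,0.0000)
member 2 (1-2): L=2.6860, (cx,cy)=(0.2252,-0.9743)
member 3 (1-3): L=1.2402, (cx,cy)=(0.9998,0.0177)
member 4 (2-3): L=2.7143, (cx,cy)=(0.2339,0.9723)
member 5 (2-4): L=1.2700, (cx,cy)=(1.0000,0.0000)
member 6 (3-4): L=2.7143, (cx,cy)=(0.2339,-0.9723)
member 7 (3-5): L=1.2753, (cx,cy)=(0.9708,0.2400)
member 8 (4-5): L=3.0061, (cx,cy)=(0.2006,0.9797)
member 9 (4-6): L=1.3120, (cx,cy)=(1.0000,0.0000)
member 10 (5-6): L=3.0291, (cx,cy)=(0.2341,-0.9722)
solve A·x = −loads:
  F[0-1] = -5257.6261 N (compression)
  F[0-2] = +1276.8408 N (tension)
  F[1-2] = +535.5495 N (tension)
  F[1-3] = +413.9171 N (tension)
  F[2-3] = -536.6805 N (compression)
  F[2-4] = +1523.0213 N (tension)
  F[3-4] = +568.6042 N (tension)
  F[3-5] = +159.9500 N (tension)
  F[4-5] = -376.9469 N (compression)
  F[4-6] = -79.6644 N (compression)
  F[5-6] = +340.3596 N (tension)
  Rx@0 = +105.2200 N
  Ry@0 = +5072.7251 N
  Ry@6 = -330.9051 N

-79.664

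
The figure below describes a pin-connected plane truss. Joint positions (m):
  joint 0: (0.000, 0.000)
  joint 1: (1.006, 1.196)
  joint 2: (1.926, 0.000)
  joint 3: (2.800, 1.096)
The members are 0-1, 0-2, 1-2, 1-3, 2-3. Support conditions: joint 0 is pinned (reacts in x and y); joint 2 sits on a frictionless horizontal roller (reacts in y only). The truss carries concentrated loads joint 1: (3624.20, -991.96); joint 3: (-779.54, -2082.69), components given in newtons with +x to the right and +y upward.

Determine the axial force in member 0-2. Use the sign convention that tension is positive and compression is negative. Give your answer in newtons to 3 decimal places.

N=4 nodes, M=5 members, R=3 reactions → 2N=8, M+R=8
member 0 (0-1): L=1.5628, (cx,cy)=(0.6437,0.7653)
member 1 (0-2): L=1.9260, (cx,cy)=(1.0000,0.0000)
member 2 (1-2): L=1.5089, (cx,cy)=(0.6097,-0.7926)
member 3 (1-3): L=1.7968, (cx,cy)=(0.9985,-0.0557)
member 4 (2-3): L=1.4018, (cx,cy)=(0.6235,0.7818)
solve A·x = −loads:
  F[0-1] = +2976.9797 N (tension)
  F[0-2] = +928.3718 N (tension)
  F[1-2] = -4185.0930 N (compression)
  F[1-3] = +845.0943 N (tension)
  F[2-3] = -2603.6664 N (compression)
  Rx@0 = -2844.6600 N
  Ry@0 = -2278.2114 N
  Ry@2 = +5352.8614 N

928.372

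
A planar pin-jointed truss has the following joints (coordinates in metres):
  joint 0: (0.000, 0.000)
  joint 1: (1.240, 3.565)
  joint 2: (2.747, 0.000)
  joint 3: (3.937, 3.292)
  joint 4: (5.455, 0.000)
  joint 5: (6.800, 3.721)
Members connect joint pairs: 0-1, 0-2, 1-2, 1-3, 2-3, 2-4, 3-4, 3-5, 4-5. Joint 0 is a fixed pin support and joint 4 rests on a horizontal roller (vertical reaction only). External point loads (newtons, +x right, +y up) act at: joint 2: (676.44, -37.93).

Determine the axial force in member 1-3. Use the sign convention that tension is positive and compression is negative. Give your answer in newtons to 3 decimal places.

N=6 nodes, M=9 members, R=3 reactions → 2N=12, M+R=12
member 0 (0-1): L=3.7745, (cx,cy)=(0.3285,0.9445)
member 1 (0-2): L=2.7470, (cx,cy)=(1.0000,0.0000)
member 2 (1-2): L=3.8704, (cx,cy)=(0.3894,-0.9211)
member 3 (1-3): L=2.7108, (cx,cy)=(0.9949,-0.1007)
member 4 (2-3): L=3.5005, (cx,cy)=(0.3400,0.9404)
member 5 (2-4): L=2.7080, (cx,cy)=(1.0000,0.0000)
member 6 (3-4): L=3.6251, (cx,cy)=(0.4187,-0.9081)
member 7 (3-5): L=2.8950, (cx,cy)=(0.9890,0.1482)
member 8 (4-5): L=3.9566, (cx,cy)=(0.3399,0.9404)
solve A·x = −loads:
  F[0-1] = -19.9359 N (compression)
  F[0-2] = +682.9894 N (tension)
  F[1-2] = +22.1084 N (tension)
  F[1-3] = -15.2350 N (compression)
  F[2-3] = +18.6788 N (tension)
  F[2-4] = +8.8076 N (tension)
  F[3-4] = -21.0335 N (compression)
  F[3-5] = -0.0000 N (compression)
  F[4-5] = +0.0000 N (tension)
  Rx@0 = -676.4400 N
  Ry@0 = +18.8294 N
  Ry@4 = +19.1006 N

-15.235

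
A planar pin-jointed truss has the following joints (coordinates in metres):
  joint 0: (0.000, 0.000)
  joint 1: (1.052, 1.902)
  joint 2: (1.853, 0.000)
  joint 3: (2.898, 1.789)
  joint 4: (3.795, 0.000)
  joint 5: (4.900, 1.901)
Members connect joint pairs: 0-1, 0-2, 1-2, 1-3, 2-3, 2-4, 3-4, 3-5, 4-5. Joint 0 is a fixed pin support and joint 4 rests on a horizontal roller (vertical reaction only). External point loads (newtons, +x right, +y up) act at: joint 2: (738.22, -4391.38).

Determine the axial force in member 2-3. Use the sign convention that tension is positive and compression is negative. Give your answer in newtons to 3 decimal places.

2323.892

N=6 nodes, M=9 members, R=3 reactions → 2N=12, M+R=12
member 0 (0-1): L=2.1735, (cx,cy)=(0.4840,0.8751)
member 1 (0-2): L=1.8530, (cx,cy)=(1.0000,0.0000)
member 2 (1-2): L=2.0638, (cx,cy)=(0.3881,-0.9216)
member 3 (1-3): L=1.8495, (cx,cy)=(0.9981,-0.0611)
member 4 (2-3): L=2.0718, (cx,cy)=(0.5044,0.8635)
member 5 (2-4): L=1.9420, (cx,cy)=(1.0000,0.0000)
member 6 (3-4): L=2.0013, (cx,cy)=(0.4482,-0.8939)
member 7 (3-5): L=2.0051, (cx,cy)=(0.9984,0.0559)
member 8 (4-5): L=2.1988, (cx,cy)=(0.5025,0.8646)
solve A·x = −loads:
  F[0-1] = -2568.0120 N (compression)
  F[0-2] = +1981.1415 N (tension)
  F[1-2] = +2587.5896 N (tension)
  F[1-3] = -2251.4282 N (compression)
  F[2-3] = +2323.8917 N (tension)
  F[2-4] = +1075.0948 N (tension)
  F[3-4] = -2398.6265 N (compression)
  F[3-5] = +0.0000 N (tension)
  F[4-5] = -0.0000 N (compression)
  Rx@0 = -738.2200 N
  Ry@0 = +2247.1831 N
  Ry@4 = +2144.1969 N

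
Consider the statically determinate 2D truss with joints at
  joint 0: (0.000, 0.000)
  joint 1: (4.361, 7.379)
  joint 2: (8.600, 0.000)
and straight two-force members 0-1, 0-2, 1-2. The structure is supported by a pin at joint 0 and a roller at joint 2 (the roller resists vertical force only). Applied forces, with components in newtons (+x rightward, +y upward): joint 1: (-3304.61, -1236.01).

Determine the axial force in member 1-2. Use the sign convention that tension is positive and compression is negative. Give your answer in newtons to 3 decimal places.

N=3 nodes, M=3 members, R=3 reactions → 2N=6, M+R=6
member 0 (0-1): L=8.5713, (cx,cy)=(0.5088,0.8609)
member 1 (0-2): L=8.6000, (cx,cy)=(1.0000,0.0000)
member 2 (1-2): L=8.5099, (cx,cy)=(0.4981,-0.8671)
solve A·x = −loads:
  F[0-1] = -4001.2817 N (compression)
  F[0-2] = -1268.8048 N (compression)
  F[1-2] = +2547.1642 N (tension)
  Rx@0 = +3304.6100 N
  Ry@0 = +3444.6702 N
  Ry@2 = -2208.6602 N

2547.164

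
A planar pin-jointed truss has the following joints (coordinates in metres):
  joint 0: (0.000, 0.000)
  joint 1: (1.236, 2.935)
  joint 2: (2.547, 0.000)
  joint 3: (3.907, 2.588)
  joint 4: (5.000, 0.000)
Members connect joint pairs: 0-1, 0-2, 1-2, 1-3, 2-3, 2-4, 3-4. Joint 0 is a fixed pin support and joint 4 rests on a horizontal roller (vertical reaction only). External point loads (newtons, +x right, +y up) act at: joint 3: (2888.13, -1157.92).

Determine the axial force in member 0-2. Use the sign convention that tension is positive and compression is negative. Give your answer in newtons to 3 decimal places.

N=5 nodes, M=7 members, R=3 reactions → 2N=10, M+R=10
member 0 (0-1): L=3.1846, (cx,cy)=(0.3881,0.9216)
member 1 (0-2): L=2.5470, (cx,cy)=(1.0000,0.0000)
member 2 (1-2): L=3.2145, (cx,cy)=(0.4078,-0.9131)
member 3 (1-3): L=2.6934, (cx,cy)=(0.9917,-0.1288)
member 4 (2-3): L=2.9236, (cx,cy)=(0.4652,0.8852)
member 5 (2-4): L=2.4530, (cx,cy)=(1.0000,0.0000)
member 6 (3-4): L=2.8093, (cx,cy)=(0.3891,-0.9212)
solve A·x = −loads:
  F[0-1] = +1347.3947 N (tension)
  F[0-2] = +2365.1884 N (tension)
  F[1-2] = -1522.7991 N (compression)
  F[1-3] = +1153.6147 N (tension)
  F[2-3] = +1570.6881 N (tension)
  F[2-4] = +1013.4723 N (tension)
  F[3-4] = -2604.9302 N (compression)
  Rx@0 = -2888.1300 N
  Ry@0 = -1241.7748 N
  Ry@4 = +2399.6948 N

2365.188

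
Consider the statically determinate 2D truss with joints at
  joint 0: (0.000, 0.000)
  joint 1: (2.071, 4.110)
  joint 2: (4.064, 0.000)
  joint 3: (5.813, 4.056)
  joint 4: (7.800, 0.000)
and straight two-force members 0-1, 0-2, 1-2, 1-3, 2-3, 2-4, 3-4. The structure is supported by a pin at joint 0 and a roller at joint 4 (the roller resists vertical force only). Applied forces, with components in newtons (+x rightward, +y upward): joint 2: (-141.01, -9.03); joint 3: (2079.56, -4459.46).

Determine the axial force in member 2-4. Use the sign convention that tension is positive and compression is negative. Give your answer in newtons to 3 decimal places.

2160.185

N=5 nodes, M=7 members, R=3 reactions → 2N=10, M+R=10
member 0 (0-1): L=4.6023, (cx,cy)=(0.4500,0.8930)
member 1 (0-2): L=4.0640, (cx,cy)=(1.0000,0.0000)
member 2 (1-2): L=4.5677, (cx,cy)=(0.4363,-0.8998)
member 3 (1-3): L=3.7424, (cx,cy)=(0.9999,-0.0144)
member 4 (2-3): L=4.4170, (cx,cy)=(0.3960,0.9183)
member 5 (2-4): L=3.7360, (cx,cy)=(1.0000,0.0000)
member 6 (3-4): L=4.5166, (cx,cy)=(0.4399,-0.8980)
solve A·x = −loads:
  F[0-1] = -66.0366 N (compression)
  F[0-2] = +1968.2660 N (tension)
  F[1-2] = +66.4824 N (tension)
  F[1-3] = -58.7298 N (compression)
  F[2-3] = -55.3111 N (compression)
  F[2-4] = +2160.1851 N (tension)
  F[3-4] = -4910.2181 N (compression)
  Rx@0 = -1938.5500 N
  Ry@0 = +58.9728 N
  Ry@4 = +4409.5172 N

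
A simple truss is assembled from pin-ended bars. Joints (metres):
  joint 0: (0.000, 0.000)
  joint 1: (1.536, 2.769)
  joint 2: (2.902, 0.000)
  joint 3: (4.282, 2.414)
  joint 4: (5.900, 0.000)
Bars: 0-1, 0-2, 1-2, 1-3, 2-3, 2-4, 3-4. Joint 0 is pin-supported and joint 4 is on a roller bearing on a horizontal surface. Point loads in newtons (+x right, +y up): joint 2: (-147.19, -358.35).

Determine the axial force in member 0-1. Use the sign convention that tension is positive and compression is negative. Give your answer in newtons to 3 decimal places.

-208.229

N=5 nodes, M=7 members, R=3 reactions → 2N=10, M+R=10
member 0 (0-1): L=3.1665, (cx,cy)=(0.4851,0.8745)
member 1 (0-2): L=2.9020, (cx,cy)=(1.0000,0.0000)
member 2 (1-2): L=3.0876, (cx,cy)=(0.4424,-0.8968)
member 3 (1-3): L=2.7689, (cx,cy)=(0.9917,-0.1282)
member 4 (2-3): L=2.7806, (cx,cy)=(0.4963,0.8682)
member 5 (2-4): L=2.9980, (cx,cy)=(1.0000,0.0000)
member 6 (3-4): L=2.9061, (cx,cy)=(0.5568,-0.8307)
solve A·x = −loads:
  F[0-1] = -208.2294 N (compression)
  F[0-2] = -46.1821 N (compression)
  F[1-2] = +232.4259 N (tension)
  F[1-3] = -205.5326 N (compression)
  F[2-3] = +172.6742 N (tension)
  F[2-4] = +118.1392 N (tension)
  F[3-4] = -212.1894 N (compression)
  Rx@0 = +147.1900 N
  Ry@0 = +182.0904 N
  Ry@4 = +176.2596 N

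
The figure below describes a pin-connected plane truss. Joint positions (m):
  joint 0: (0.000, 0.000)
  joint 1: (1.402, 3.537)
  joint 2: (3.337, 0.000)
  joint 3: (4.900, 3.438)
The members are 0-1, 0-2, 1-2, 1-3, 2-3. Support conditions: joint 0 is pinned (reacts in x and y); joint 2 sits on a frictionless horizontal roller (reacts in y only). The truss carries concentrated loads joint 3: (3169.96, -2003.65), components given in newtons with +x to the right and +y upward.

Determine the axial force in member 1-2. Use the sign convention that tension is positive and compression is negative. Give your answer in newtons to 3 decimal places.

N=4 nodes, M=5 members, R=3 reactions → 2N=8, M+R=8
member 0 (0-1): L=3.8047, (cx,cy)=(0.3685,0.9296)
member 1 (0-2): L=3.3370, (cx,cy)=(1.0000,0.0000)
member 2 (1-2): L=4.0317, (cx,cy)=(0.4799,-0.8773)
member 3 (1-3): L=3.4994, (cx,cy)=(0.9996,-0.0283)
member 4 (2-3): L=3.7766, (cx,cy)=(0.4139,0.9103)
solve A·x = −loads:
  F[0-1] = +4522.6308 N (tension)
  F[0-2] = +1503.4218 N (tension)
  F[1-2] = -4922.4026 N (compression)
  F[1-3] = +4030.6418 N (tension)
  F[2-3] = -2075.7326 N (compression)
  Rx@0 = -3169.9600 N
  Ry@0 = -4204.3834 N
  Ry@2 = +6208.0334 N

-4922.403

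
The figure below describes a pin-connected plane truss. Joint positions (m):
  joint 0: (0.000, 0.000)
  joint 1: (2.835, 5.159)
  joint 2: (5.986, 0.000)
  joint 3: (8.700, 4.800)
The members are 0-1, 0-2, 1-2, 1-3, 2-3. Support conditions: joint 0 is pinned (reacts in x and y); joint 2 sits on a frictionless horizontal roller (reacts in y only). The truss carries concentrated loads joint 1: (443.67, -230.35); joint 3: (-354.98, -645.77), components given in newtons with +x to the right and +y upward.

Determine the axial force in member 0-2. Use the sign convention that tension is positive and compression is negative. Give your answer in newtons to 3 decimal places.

-59.274

N=4 nodes, M=5 members, R=3 reactions → 2N=8, M+R=8
member 0 (0-1): L=5.8866, (cx,cy)=(0.4816,0.8764)
member 1 (0-2): L=5.9860, (cx,cy)=(1.0000,0.0000)
member 2 (1-2): L=6.0452, (cx,cy)=(0.5212,-0.8534)
member 3 (1-3): L=5.8760, (cx,cy)=(0.9981,-0.0611)
member 4 (2-3): L=5.5141, (cx,cy)=(0.4922,0.8705)
solve A·x = −loads:
  F[0-1] = +307.2344 N (tension)
  F[0-2] = -59.2739 N (compression)
  F[1-2] = -586.1297 N (compression)
  F[1-3] = +9.8280 N (tension)
  F[2-3] = -741.1580 N (compression)
  Rx@0 = -88.6900 N
  Ry@0 = -269.2577 N
  Ry@2 = +1145.3777 N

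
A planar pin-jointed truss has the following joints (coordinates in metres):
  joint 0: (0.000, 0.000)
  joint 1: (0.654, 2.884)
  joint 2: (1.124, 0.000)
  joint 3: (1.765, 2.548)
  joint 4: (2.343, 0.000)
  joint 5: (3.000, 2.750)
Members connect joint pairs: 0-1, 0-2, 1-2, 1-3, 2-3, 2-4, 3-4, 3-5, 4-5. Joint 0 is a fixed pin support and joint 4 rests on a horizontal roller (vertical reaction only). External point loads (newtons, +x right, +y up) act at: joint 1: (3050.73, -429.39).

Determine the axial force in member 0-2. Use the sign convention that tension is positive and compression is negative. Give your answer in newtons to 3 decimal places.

2269.374

N=6 nodes, M=9 members, R=3 reactions → 2N=12, M+R=12
member 0 (0-1): L=2.9572, (cx,cy)=(0.2212,0.9752)
member 1 (0-2): L=1.1240, (cx,cy)=(1.0000,0.0000)
member 2 (1-2): L=2.9220, (cx,cy)=(0.1608,-0.9870)
member 3 (1-3): L=1.1607, (cx,cy)=(0.9572,-0.2895)
member 4 (2-3): L=2.6274, (cx,cy)=(0.2440,0.9698)
member 5 (2-4): L=1.2190, (cx,cy)=(1.0000,0.0000)
member 6 (3-4): L=2.6127, (cx,cy)=(0.2212,-0.9752)
member 7 (3-5): L=1.2514, (cx,cy)=(0.9869,0.1614)
member 8 (4-5): L=2.8274, (cx,cy)=(0.2324,0.9726)
solve A·x = −loads:
  F[0-1] = +3533.0934 N (tension)
  F[0-2] = +2269.3745 N (tension)
  F[1-2] = -3398.2256 N (compression)
  F[1-3] = -1799.8457 N (compression)
  F[2-3] = +3458.4831 N (tension)
  F[2-4] = +879.0229 N (tension)
  F[3-4] = -3973.4507 N (compression)
  F[3-5] = +0.0000 N (tension)
  F[4-5] = -0.0000 N (compression)
  Rx@0 = -3050.7300 N
  Ry@0 = -3445.6106 N
  Ry@4 = +3875.0006 N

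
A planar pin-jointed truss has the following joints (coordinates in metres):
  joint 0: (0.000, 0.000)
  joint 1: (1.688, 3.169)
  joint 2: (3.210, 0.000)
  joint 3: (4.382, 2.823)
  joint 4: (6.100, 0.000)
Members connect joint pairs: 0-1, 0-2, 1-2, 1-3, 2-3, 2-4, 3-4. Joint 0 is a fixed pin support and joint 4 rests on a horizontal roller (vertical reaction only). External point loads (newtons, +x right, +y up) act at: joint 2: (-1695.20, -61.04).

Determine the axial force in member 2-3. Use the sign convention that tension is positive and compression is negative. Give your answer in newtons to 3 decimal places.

N=5 nodes, M=7 members, R=3 reactions → 2N=10, M+R=10
member 0 (0-1): L=3.5905, (cx,cy)=(0.4701,0.8826)
member 1 (0-2): L=3.2100, (cx,cy)=(1.0000,0.0000)
member 2 (1-2): L=3.5155, (cx,cy)=(0.4329,-0.9014)
member 3 (1-3): L=2.7161, (cx,cy)=(0.9919,-0.1274)
member 4 (2-3): L=3.0566, (cx,cy)=(0.3834,0.9236)
member 5 (2-4): L=2.8900, (cx,cy)=(1.0000,0.0000)
member 6 (3-4): L=3.3047, (cx,cy)=(0.5199,-0.8542)
solve A·x = −loads:
  F[0-1] = -32.7657 N (compression)
  F[0-2] = -1679.7960 N (compression)
  F[1-2] = +36.5294 N (tension)
  F[1-3] = -31.4752 N (compression)
  F[2-3] = +30.4379 N (tension)
  F[2-4] = +19.5480 N (tension)
  F[3-4] = -37.6017 N (compression)
  Rx@0 = +1695.2000 N
  Ry@0 = +28.9190 N
  Ry@4 = +32.1210 N

30.438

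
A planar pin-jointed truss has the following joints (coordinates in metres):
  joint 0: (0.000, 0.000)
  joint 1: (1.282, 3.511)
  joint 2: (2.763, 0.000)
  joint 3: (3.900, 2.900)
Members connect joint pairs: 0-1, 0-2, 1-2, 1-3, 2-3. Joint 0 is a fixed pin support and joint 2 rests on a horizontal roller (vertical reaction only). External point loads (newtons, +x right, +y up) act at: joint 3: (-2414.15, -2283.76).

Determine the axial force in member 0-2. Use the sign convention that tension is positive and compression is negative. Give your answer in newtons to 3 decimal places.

N=4 nodes, M=5 members, R=3 reactions → 2N=8, M+R=8
member 0 (0-1): L=3.7377, (cx,cy)=(0.3430,0.9393)
member 1 (0-2): L=2.7630, (cx,cy)=(1.0000,0.0000)
member 2 (1-2): L=3.8106, (cx,cy)=(0.3887,-0.9214)
member 3 (1-3): L=2.6884, (cx,cy)=(0.9738,-0.2273)
member 4 (2-3): L=3.1149, (cx,cy)=(0.3650,0.9310)
solve A·x = −loads:
  F[0-1] = -1697.0055 N (compression)
  F[0-2] = -1832.0963 N (compression)
  F[1-2] = +2082.5255 N (tension)
  F[1-3] = -1428.8303 N (compression)
  F[2-3] = -2801.8227 N (compression)
  Rx@0 = +2414.1500 N
  Ry@0 = +1594.0644 N
  Ry@2 = +689.6956 N

-1832.096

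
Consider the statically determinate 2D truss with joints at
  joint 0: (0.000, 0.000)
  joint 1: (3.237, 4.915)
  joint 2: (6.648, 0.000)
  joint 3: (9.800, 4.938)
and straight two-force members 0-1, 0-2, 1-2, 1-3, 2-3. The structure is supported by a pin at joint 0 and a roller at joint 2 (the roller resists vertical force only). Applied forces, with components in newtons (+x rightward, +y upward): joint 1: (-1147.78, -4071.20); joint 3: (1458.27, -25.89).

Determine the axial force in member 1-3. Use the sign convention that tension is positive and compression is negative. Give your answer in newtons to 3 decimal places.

1478.112

N=4 nodes, M=5 members, R=3 reactions → 2N=8, M+R=8
member 0 (0-1): L=5.8852, (cx,cy)=(0.5500,0.8351)
member 1 (0-2): L=6.6480, (cx,cy)=(1.0000,0.0000)
member 2 (1-2): L=5.9827, (cx,cy)=(0.5701,-0.8215)
member 3 (1-3): L=6.5630, (cx,cy)=(1.0000,0.0035)
member 4 (2-3): L=5.8582, (cx,cy)=(0.5380,0.8429)
solve A·x = −loads:
  F[0-1] = -2205.6048 N (compression)
  F[0-2] = +1523.6284 N (tension)
  F[1-2] = -2707.1216 N (compression)
  F[1-3] = +1478.1115 N (tension)
  F[2-3] = -36.8602 N (compression)
  Rx@0 = -310.4900 N
  Ry@0 = +1842.0065 N
  Ry@2 = +2255.0835 N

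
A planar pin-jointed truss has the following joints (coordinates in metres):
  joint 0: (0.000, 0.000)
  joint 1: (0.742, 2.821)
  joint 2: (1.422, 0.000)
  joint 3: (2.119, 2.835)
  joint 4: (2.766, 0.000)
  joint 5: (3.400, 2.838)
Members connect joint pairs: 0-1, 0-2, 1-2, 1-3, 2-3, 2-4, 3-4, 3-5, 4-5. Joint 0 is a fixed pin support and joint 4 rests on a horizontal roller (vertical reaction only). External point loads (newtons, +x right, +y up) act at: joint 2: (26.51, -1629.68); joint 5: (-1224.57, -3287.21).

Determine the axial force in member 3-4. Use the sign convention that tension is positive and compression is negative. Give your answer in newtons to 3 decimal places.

-344.627

N=6 nodes, M=9 members, R=3 reactions → 2N=12, M+R=12
member 0 (0-1): L=2.9170, (cx,cy)=(0.2544,0.9671)
member 1 (0-2): L=1.4220, (cx,cy)=(1.0000,0.0000)
member 2 (1-2): L=2.9018, (cx,cy)=(0.2343,-0.9722)
member 3 (1-3): L=1.3771, (cx,cy)=(0.9999,0.0102)
member 4 (2-3): L=2.9194, (cx,cy)=(0.2387,0.9711)
member 5 (2-4): L=1.3440, (cx,cy)=(1.0000,0.0000)
member 6 (3-4): L=2.9079, (cx,cy)=(0.2225,-0.9749)
member 7 (3-5): L=1.2810, (cx,cy)=(1.0000,0.0023)
member 8 (4-5): L=2.9080, (cx,cy)=(0.2180,0.9759)
solve A·x = −loads:
  F[0-1] = -1338.8821 N (compression)
  F[0-2] = -857.4816 N (compression)
  F[1-2] = +1325.1180 N (tension)
  F[1-3] = -651.1366 N (compression)
  F[2-3] = +351.6278 N (tension)
  F[2-4] = -657.4166 N (compression)
  F[3-4] = -344.6270 N (compression)
  F[3-5] = -490.4759 N (compression)
  F[4-5] = -3367.0603 N (compression)
  Rx@0 = +1198.0600 N
  Ry@0 = +1294.8404 N
  Ry@4 = +3622.0496 N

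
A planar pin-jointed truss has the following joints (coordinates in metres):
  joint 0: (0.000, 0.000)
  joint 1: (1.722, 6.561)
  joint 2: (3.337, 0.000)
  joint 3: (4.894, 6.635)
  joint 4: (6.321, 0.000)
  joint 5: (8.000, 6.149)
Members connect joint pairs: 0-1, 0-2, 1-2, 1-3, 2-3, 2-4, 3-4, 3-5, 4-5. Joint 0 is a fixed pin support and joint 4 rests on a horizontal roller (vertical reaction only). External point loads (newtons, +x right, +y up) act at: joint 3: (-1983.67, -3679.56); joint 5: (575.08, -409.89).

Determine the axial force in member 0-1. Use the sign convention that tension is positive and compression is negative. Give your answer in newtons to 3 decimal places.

-2320.605

N=6 nodes, M=9 members, R=3 reactions → 2N=12, M+R=12
member 0 (0-1): L=6.7832, (cx,cy)=(0.2539,0.9672)
member 1 (0-2): L=3.3370, (cx,cy)=(1.0000,0.0000)
member 2 (1-2): L=6.7568, (cx,cy)=(0.2390,-0.9710)
member 3 (1-3): L=3.1729, (cx,cy)=(0.9997,0.0233)
member 4 (2-3): L=6.8152, (cx,cy)=(0.2285,0.9736)
member 5 (2-4): L=2.9840, (cx,cy)=(1.0000,0.0000)
member 6 (3-4): L=6.7867, (cx,cy)=(0.2103,-0.9776)
member 7 (3-5): L=3.1438, (cx,cy)=(0.9880,-0.1546)
member 8 (4-5): L=6.3741, (cx,cy)=(0.2634,0.9647)
solve A·x = −loads:
  F[0-1] = -2320.6051 N (compression)
  F[0-2] = -819.4767 N (compression)
  F[1-2] = +2284.3121 N (tension)
  F[1-3] = -1135.4113 N (compression)
  F[2-3] = -2278.3565 N (compression)
  F[2-4] = +247.0227 N (tension)
  F[3-4] = -1573.2385 N (compression)
  F[3-5] = +666.8688 N (tension)
  F[4-5] = -318.0300 N (compression)
  Rx@0 = +1408.5900 N
  Ry@0 = +2244.5832 N
  Ry@4 = +1844.8668 N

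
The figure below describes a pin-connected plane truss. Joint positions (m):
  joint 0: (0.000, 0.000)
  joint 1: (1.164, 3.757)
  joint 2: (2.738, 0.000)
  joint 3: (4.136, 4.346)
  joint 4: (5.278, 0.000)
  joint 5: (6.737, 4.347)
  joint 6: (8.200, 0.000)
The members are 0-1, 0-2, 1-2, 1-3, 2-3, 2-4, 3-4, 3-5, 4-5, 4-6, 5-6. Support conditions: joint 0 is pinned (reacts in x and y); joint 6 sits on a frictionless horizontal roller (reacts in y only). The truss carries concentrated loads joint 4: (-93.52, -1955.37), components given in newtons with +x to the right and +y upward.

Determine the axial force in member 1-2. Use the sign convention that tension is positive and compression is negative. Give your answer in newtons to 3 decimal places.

654.712

N=7 nodes, M=11 members, R=3 reactions → 2N=14, M+R=14
member 0 (0-1): L=3.9332, (cx,cy)=(0.2959,0.9552)
member 1 (0-2): L=2.7380, (cx,cy)=(1.0000,0.0000)
member 2 (1-2): L=4.0734, (cx,cy)=(0.3864,-0.9223)
member 3 (1-3): L=3.0298, (cx,cy)=(0.9809,0.1944)
member 4 (2-3): L=4.5653, (cx,cy)=(0.3062,0.9520)
member 5 (2-4): L=2.5400, (cx,cy)=(1.0000,0.0000)
member 6 (3-4): L=4.4935, (cx,cy)=(0.2541,-0.9672)
member 7 (3-5): L=2.6010, (cx,cy)=(1.0000,0.0004)
member 8 (4-5): L=4.5853, (cx,cy)=(0.3182,0.9480)
member 9 (4-6): L=2.9220, (cx,cy)=(1.0000,0.0000)
member 10 (5-6): L=4.5866, (cx,cy)=(0.3190,-0.9478)
solve A·x = −loads:
  F[0-1] = -729.4550 N (compression)
  F[0-2] = +122.3574 N (tension)
  F[1-2] = +654.7118 N (tension)
  F[1-3] = -477.9836 N (compression)
  F[2-3] = -634.3316 N (compression)
  F[2-4] = +569.5908 N (tension)
  F[3-4] = +720.0973 N (tension)
  F[3-5] = -846.1184 N (compression)
  F[4-5] = +1327.9325 N (tension)
  F[4-6] = +423.5836 N (tension)
  F[5-6] = -1327.9583 N (compression)
  Rx@0 = +93.5200 N
  Ry@0 = +696.7794 N
  Ry@6 = +1258.5906 N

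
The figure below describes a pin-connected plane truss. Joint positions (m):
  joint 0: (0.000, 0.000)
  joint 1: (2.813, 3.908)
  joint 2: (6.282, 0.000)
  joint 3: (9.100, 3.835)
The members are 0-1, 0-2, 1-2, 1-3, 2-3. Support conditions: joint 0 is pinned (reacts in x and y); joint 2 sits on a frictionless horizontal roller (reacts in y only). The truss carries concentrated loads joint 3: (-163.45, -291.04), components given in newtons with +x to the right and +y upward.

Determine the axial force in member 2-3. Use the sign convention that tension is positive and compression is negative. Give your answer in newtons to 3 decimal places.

N=4 nodes, M=5 members, R=3 reactions → 2N=8, M+R=8
member 0 (0-1): L=4.8151, (cx,cy)=(0.5842,0.8116)
member 1 (0-2): L=6.2820, (cx,cy)=(1.0000,0.0000)
member 2 (1-2): L=5.2256, (cx,cy)=(0.6639,-0.7479)
member 3 (1-3): L=6.2874, (cx,cy)=(0.9999,-0.0116)
member 4 (2-3): L=4.7590, (cx,cy)=(0.5921,0.8058)
solve A·x = −loads:
  F[0-1] = +37.9168 N (tension)
  F[0-2] = -185.6010 N (compression)
  F[1-2] = -41.9248 N (compression)
  F[1-3] = +49.9863 N (tension)
  F[2-3] = -360.4447 N (compression)
  Rx@0 = +163.4500 N
  Ry@0 = -30.7736 N
  Ry@2 = +321.8136 N

-360.445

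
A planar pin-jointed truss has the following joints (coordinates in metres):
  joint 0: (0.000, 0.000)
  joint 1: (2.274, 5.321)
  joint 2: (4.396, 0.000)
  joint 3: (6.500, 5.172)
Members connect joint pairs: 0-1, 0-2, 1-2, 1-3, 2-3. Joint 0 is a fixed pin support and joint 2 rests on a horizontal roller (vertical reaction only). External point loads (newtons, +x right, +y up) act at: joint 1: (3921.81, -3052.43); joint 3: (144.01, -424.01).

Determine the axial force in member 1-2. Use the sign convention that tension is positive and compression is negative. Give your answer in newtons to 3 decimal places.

-7223.240

N=4 nodes, M=5 members, R=3 reactions → 2N=8, M+R=8
member 0 (0-1): L=5.7865, (cx,cy)=(0.3930,0.9195)
member 1 (0-2): L=4.3960, (cx,cy)=(1.0000,0.0000)
member 2 (1-2): L=5.7285, (cx,cy)=(0.3704,-0.9289)
member 3 (1-3): L=4.2286, (cx,cy)=(0.9994,-0.0352)
member 4 (2-3): L=5.5836, (cx,cy)=(0.3768,0.9263)
solve A·x = −loads:
  F[0-1] = +3964.9510 N (tension)
  F[0-2] = +2507.6714 N (tension)
  F[1-2] = -7223.2402 N (compression)
  F[1-3] = +312.2182 N (tension)
  F[2-3] = -445.8755 N (compression)
  Rx@0 = -4065.8200 N
  Ry@0 = -3645.9580 N
  Ry@2 = +7122.3980 N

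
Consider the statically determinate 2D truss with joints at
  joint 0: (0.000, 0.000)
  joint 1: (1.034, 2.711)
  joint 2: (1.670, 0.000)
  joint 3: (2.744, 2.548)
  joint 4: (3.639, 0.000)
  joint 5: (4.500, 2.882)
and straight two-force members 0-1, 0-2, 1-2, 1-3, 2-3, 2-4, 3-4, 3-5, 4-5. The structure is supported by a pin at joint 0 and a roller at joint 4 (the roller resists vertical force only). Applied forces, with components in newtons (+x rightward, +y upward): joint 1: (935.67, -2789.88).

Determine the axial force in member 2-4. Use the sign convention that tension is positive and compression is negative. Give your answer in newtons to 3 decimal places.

523.297

N=6 nodes, M=9 members, R=3 reactions → 2N=12, M+R=12
member 0 (0-1): L=2.9015, (cx,cy)=(0.3564,0.9343)
member 1 (0-2): L=1.6700, (cx,cy)=(1.0000,0.0000)
member 2 (1-2): L=2.7846, (cx,cy)=(0.2284,-0.9736)
member 3 (1-3): L=1.7178, (cx,cy)=(0.9955,-0.0949)
member 4 (2-3): L=2.7651, (cx,cy)=(0.3884,0.9215)
member 5 (2-4): L=1.9690, (cx,cy)=(1.0000,0.0000)
member 6 (3-4): L=2.7006, (cx,cy)=(0.3314,-0.9435)
member 7 (3-5): L=1.7875, (cx,cy)=(0.9824,0.1869)
member 8 (4-5): L=3.0079, (cx,cy)=(0.2862,0.9582)
solve A·x = −loads:
  F[0-1] = -1391.4468 N (compression)
  F[0-2] = +1431.5370 N (tension)
  F[1-2] = -1421.8706 N (compression)
  F[1-3] = -1111.8004 N (compression)
  F[2-3] = +1502.2344 N (tension)
  F[2-4] = +523.2967 N (tension)
  F[3-4] = -1579.0208 N (compression)
  F[3-5] = +0.0000 N (tension)
  F[4-5] = -0.0000 N (compression)
  Rx@0 = -935.6700 N
  Ry@0 = +1300.0923 N
  Ry@4 = +1489.7877 N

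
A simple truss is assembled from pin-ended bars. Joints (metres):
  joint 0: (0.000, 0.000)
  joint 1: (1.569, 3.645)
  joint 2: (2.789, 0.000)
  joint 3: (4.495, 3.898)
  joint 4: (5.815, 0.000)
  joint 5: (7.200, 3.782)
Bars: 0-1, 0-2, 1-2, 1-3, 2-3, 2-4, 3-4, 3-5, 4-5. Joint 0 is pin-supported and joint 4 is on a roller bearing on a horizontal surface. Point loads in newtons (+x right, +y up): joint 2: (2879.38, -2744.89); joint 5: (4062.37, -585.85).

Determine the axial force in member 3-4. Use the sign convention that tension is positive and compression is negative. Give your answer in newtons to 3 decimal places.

-4517.403

N=6 nodes, M=9 members, R=3 reactions → 2N=12, M+R=12
member 0 (0-1): L=3.9683, (cx,cy)=(0.3954,0.9185)
member 1 (0-2): L=2.7890, (cx,cy)=(1.0000,0.0000)
member 2 (1-2): L=3.8438, (cx,cy)=(0.3174,-0.9483)
member 3 (1-3): L=2.9369, (cx,cy)=(0.9963,0.0861)
member 4 (2-3): L=4.2550, (cx,cy)=(0.4009,0.9161)
member 5 (2-4): L=3.0260, (cx,cy)=(1.0000,0.0000)
member 6 (3-4): L=4.1154, (cx,cy)=(0.3207,-0.9472)
member 7 (3-5): L=2.7075, (cx,cy)=(0.9991,-0.0428)
member 8 (4-5): L=4.0276, (cx,cy)=(0.3439,0.9390)
solve A·x = −loads:
  F[0-1] = +1473.3155 N (tension)
  F[0-2] = +6359.2325 N (tension)
  F[1-2] = -1335.2980 N (compression)
  F[1-3] = +1010.0936 N (tension)
  F[2-3] = +4378.4828 N (tension)
  F[2-4] = +1300.5131 N (tension)
  F[3-4] = -4517.4030 N (compression)
  F[3-5] = +4214.6557 N (tension)
  F[4-5] = -431.5974 N (compression)
  Rx@0 = -6941.7500 N
  Ry@0 = -1353.2671 N
  Ry@4 = +4684.0071 N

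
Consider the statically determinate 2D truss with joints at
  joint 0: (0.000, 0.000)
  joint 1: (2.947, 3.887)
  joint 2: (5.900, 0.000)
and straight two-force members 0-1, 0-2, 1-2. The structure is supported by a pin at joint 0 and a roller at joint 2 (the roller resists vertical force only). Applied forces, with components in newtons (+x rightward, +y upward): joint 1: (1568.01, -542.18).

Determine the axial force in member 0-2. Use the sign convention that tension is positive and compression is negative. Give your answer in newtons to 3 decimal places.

990.543

N=3 nodes, M=3 members, R=3 reactions → 2N=6, M+R=6
member 0 (0-1): L=4.8779, (cx,cy)=(0.6042,0.7969)
member 1 (0-2): L=5.9000, (cx,cy)=(1.0000,0.0000)
member 2 (1-2): L=4.8815, (cx,cy)=(0.6049,-0.7963)
solve A·x = −loads:
  F[0-1] = +955.8215 N (tension)
  F[0-2] = +990.5431 N (tension)
  F[1-2] = -1637.4297 N (compression)
  Rx@0 = -1568.0100 N
  Ry@0 = -761.6606 N
  Ry@2 = +1303.8406 N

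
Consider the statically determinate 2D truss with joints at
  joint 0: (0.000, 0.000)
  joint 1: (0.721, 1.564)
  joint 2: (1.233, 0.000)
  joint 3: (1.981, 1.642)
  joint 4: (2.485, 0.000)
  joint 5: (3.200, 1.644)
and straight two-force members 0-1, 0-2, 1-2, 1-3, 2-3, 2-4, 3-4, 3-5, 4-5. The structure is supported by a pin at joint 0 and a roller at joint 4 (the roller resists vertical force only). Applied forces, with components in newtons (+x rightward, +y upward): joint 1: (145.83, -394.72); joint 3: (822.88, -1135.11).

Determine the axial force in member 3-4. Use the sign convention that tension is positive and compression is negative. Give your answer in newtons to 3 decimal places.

-1731.131

N=6 nodes, M=9 members, R=3 reactions → 2N=12, M+R=12
member 0 (0-1): L=1.7222, (cx,cy)=(0.4187,0.9081)
member 1 (0-2): L=1.2330, (cx,cy)=(1.0000,0.0000)
member 2 (1-2): L=1.6457, (cx,cy)=(0.3111,-0.9504)
member 3 (1-3): L=1.2624, (cx,cy)=(0.9981,0.0618)
member 4 (2-3): L=1.8043, (cx,cy)=(0.4146,0.9100)
member 5 (2-4): L=1.2520, (cx,cy)=(1.0000,0.0000)
member 6 (3-4): L=1.7176, (cx,cy)=(0.2934,-0.9560)
member 7 (3-5): L=1.2190, (cx,cy)=(1.0000,0.0016)
member 8 (4-5): L=1.7928, (cx,cy)=(0.3988,0.9170)
solve A·x = −loads:
  F[0-1] = +137.7496 N (tension)
  F[0-2] = +911.0407 N (tension)
  F[1-2] = -541.7262 N (compression)
  F[1-3] = +80.5344 N (tension)
  F[2-3] = +565.7439 N (tension)
  F[2-4] = +507.9678 N (tension)
  F[3-4] = -1731.1308 N (compression)
  F[3-5] = +0.0000 N (tension)
  F[4-5] = -0.0000 N (compression)
  Rx@0 = -968.7100 N
  Ry@0 = -125.0968 N
  Ry@4 = +1654.9268 N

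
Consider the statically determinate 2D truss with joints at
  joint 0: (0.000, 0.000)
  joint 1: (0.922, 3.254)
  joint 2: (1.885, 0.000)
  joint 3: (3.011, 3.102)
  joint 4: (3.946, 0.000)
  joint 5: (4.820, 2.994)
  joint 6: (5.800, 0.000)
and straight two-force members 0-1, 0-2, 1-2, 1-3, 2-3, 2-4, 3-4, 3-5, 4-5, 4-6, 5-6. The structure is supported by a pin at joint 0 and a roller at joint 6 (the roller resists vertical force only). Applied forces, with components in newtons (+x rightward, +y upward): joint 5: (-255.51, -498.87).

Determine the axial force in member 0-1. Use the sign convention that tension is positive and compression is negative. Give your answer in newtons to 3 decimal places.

N=7 nodes, M=11 members, R=3 reactions → 2N=14, M+R=14
member 0 (0-1): L=3.3821, (cx,cy)=(0.2726,0.9621)
member 1 (0-2): L=1.8850, (cx,cy)=(1.0000,0.0000)
member 2 (1-2): L=3.3935, (cx,cy)=(0.2838,-0.9589)
member 3 (1-3): L=2.0945, (cx,cy)=(0.9974,-0.0726)
member 4 (2-3): L=3.3000, (cx,cy)=(0.3412,0.9400)
member 5 (2-4): L=2.0610, (cx,cy)=(1.0000,0.0000)
member 6 (3-4): L=3.2399, (cx,cy)=(0.2886,-0.9575)
member 7 (3-5): L=1.8122, (cx,cy)=(0.9982,-0.0596)
member 8 (4-5): L=3.1190, (cx,cy)=(0.2802,0.9599)
member 9 (4-6): L=1.8540, (cx,cy)=(1.0000,0.0000)
member 10 (5-6): L=3.1503, (cx,cy)=(0.3111,-0.9504)
solve A·x = −loads:
  F[0-1] = -224.6985 N (compression)
  F[0-2] = -194.2546 N (compression)
  F[1-2] = +235.1685 N (tension)
  F[1-3] = -128.3293 N (compression)
  F[2-3] = -239.8975 N (compression)
  F[2-4] = -45.6642 N (compression)
  F[3-4] = +243.2573 N (tension)
  F[3-5] = -280.5469 N (compression)
  F[4-5] = -242.6280 N (compression)
  F[4-6] = +92.5279 N (tension)
  F[5-6] = -297.4401 N (compression)
  Rx@0 = +255.5100 N
  Ry@0 = +216.1879 N
  Ry@6 = +282.6821 N

-224.699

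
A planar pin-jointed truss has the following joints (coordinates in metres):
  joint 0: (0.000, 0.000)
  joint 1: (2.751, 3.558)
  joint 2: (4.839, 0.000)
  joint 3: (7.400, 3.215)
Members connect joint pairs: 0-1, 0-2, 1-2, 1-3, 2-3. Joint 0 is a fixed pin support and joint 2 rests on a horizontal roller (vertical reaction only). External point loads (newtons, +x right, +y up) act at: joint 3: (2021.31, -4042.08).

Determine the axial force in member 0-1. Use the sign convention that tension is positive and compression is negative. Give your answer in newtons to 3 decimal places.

4401.647

N=4 nodes, M=5 members, R=3 reactions → 2N=8, M+R=8
member 0 (0-1): L=4.4975, (cx,cy)=(0.6117,0.7911)
member 1 (0-2): L=4.8390, (cx,cy)=(1.0000,0.0000)
member 2 (1-2): L=4.1254, (cx,cy)=(0.5061,-0.8625)
member 3 (1-3): L=4.6616, (cx,cy)=(0.9973,-0.0736)
member 4 (2-3): L=4.1103, (cx,cy)=(0.6231,0.7822)
solve A·x = −loads:
  F[0-1] = +4401.6466 N (tension)
  F[0-2] = -671.0685 N (compression)
  F[1-2] = -4460.9813 N (compression)
  F[1-3] = +4963.6697 N (tension)
  F[2-3] = -4700.8253 N (compression)
  Rx@0 = -2021.3100 N
  Ry@0 = -3482.1820 N
  Ry@2 = +7524.2620 N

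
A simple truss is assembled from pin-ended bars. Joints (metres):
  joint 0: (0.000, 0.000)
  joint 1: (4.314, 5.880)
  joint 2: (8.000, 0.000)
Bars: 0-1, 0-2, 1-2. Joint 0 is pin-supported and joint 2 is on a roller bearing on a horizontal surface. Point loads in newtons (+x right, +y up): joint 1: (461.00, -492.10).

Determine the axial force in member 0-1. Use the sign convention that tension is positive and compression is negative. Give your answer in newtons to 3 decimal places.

N=3 nodes, M=3 members, R=3 reactions → 2N=6, M+R=6
member 0 (0-1): L=7.2928, (cx,cy)=(0.5915,0.8063)
member 1 (0-2): L=8.0000, (cx,cy)=(1.0000,0.0000)
member 2 (1-2): L=6.9398, (cx,cy)=(0.5311,-0.8473)
solve A·x = −loads:
  F[0-1] = +139.0345 N (tension)
  F[0-2] = +378.7553 N (tension)
  F[1-2] = -713.1010 N (compression)
  Rx@0 = -461.0000 N
  Ry@0 = -112.0999 N
  Ry@2 = +604.1999 N

139.034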